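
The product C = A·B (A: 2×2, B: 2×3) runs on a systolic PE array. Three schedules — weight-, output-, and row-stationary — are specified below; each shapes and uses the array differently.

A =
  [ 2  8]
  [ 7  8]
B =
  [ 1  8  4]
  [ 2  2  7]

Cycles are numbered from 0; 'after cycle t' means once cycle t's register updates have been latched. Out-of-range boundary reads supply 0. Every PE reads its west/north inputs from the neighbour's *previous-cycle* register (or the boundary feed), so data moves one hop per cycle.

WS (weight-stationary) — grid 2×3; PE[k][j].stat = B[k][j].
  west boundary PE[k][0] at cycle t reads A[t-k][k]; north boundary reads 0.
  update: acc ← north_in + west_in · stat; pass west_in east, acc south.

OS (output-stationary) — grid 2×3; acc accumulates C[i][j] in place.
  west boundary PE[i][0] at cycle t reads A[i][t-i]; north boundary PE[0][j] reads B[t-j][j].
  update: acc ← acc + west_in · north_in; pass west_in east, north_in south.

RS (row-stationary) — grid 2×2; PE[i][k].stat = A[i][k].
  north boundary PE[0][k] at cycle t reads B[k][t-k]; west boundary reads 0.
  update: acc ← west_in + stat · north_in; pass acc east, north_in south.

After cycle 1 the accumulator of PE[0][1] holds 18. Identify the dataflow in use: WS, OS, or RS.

dataflow = RS

— WS: 2×3; PE[0][1] trace:
  0: (0,1).acc=0  regs=<0,0>
  1: (0,1).acc=16  regs=<2,16>
— OS: 2×3; PE[0][1] trace:
  0: (0,1).acc=0  regs=<0,0>
  1: (0,1).acc=16  regs=<2,8>
— RS: 2×2; PE[0][1] trace:
  0: (0,1).acc=0  regs=<0,0>
  1: (0,1).acc=18  regs=<18,2>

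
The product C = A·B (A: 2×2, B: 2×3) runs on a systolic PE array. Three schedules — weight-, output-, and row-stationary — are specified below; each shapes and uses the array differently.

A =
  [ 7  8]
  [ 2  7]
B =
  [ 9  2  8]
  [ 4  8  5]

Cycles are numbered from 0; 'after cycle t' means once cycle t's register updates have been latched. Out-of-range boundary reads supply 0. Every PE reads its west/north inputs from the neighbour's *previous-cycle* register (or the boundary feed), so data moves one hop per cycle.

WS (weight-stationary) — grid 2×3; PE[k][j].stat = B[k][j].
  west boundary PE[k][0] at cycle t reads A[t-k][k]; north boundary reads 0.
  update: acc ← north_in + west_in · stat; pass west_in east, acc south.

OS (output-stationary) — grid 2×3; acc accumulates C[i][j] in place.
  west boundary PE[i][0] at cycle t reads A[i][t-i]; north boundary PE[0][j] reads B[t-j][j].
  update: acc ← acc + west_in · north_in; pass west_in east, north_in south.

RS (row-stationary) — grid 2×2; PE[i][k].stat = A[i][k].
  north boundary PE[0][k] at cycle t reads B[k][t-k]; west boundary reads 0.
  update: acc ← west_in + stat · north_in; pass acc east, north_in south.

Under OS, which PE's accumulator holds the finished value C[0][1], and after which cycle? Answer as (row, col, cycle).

Under OS, C[0][1] lands at PE[0][1]:
  @0  [0,1]  acc 0  |  →0  ↓0
  @1  [0,1]  acc 14  |  →7  ↓2
  @2  [0,1]  acc 78  |  →8  ↓8

(row, col, cycle) = (0, 1, 2)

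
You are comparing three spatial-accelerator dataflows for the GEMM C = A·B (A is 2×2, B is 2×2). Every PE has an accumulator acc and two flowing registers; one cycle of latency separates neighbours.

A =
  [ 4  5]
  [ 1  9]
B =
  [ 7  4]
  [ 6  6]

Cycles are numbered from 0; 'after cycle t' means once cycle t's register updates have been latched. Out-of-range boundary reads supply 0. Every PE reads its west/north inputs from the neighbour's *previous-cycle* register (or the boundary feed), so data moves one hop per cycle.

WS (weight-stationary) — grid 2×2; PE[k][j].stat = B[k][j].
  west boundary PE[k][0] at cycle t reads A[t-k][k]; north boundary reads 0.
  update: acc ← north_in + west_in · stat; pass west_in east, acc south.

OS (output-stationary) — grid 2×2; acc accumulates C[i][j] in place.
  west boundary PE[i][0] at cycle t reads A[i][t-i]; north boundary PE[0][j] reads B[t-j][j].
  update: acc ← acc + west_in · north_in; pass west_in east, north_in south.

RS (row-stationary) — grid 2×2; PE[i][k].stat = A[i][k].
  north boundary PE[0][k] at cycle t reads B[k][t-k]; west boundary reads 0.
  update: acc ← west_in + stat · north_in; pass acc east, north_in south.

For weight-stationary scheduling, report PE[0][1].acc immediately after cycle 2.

PE[0][1].acc = 4

WS on a 2×2 grid — tracing PE[0][1] and its feeders:
  c0 r0c0: 28 / 4 / 28
  c0 r0c1: 0 / 0 / 0
  c1 r0c0: 7 / 1 / 7
  c1 r0c1: 16 / 4 / 16
  c2 r0c0: 0 / 0 / 0
  c2 r0c1: 4 / 1 / 4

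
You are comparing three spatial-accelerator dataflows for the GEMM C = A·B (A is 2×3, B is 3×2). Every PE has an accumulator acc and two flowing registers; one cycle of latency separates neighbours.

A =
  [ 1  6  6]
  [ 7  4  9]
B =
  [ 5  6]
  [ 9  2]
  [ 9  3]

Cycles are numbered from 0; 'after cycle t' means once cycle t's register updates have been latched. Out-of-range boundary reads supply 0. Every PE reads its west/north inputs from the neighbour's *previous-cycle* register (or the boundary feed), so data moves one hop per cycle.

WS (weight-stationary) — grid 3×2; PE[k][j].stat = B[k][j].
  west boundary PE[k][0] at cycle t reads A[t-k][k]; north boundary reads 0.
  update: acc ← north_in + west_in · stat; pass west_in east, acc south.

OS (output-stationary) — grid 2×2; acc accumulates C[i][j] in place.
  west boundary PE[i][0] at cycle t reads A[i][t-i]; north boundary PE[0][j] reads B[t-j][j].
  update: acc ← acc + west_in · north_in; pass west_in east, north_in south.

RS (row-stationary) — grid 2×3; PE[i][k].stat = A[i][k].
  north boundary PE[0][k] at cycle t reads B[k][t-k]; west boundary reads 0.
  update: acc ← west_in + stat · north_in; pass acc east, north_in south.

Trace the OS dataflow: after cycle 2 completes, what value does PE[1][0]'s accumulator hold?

OS 2×2: PE[1][0] cycle-by-cycle (with neighbour feeds):
  [0] (0,0) acc=5 (h:1 v:5)
  [0] (1,0) acc=0 (h:0 v:0)
  [1] (0,0) acc=59 (h:6 v:9)
  [1] (1,0) acc=35 (h:7 v:5)
  [2] (0,0) acc=113 (h:6 v:9)
  [2] (1,0) acc=71 (h:4 v:9)

PE[1][0].acc = 71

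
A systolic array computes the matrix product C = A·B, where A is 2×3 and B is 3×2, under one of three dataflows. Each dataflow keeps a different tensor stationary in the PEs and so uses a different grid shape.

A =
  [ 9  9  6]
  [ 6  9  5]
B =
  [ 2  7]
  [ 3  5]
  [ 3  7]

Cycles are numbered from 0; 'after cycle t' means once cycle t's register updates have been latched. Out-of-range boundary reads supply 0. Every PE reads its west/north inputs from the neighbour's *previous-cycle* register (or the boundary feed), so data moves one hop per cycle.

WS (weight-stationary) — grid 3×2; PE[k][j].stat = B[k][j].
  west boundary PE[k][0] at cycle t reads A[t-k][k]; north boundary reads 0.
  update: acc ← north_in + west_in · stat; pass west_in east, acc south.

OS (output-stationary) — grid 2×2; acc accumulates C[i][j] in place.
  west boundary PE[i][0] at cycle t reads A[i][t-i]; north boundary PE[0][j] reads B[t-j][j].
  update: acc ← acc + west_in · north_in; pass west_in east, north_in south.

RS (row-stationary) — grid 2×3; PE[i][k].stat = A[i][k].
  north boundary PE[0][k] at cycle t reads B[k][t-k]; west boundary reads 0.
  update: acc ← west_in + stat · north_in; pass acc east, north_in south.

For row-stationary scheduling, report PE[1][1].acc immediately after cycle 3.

PE[1][1].acc = 87

RS 2×3: PE[1][1] cycle-by-cycle (with neighbour feeds):
  cycle 0: PE[0][1] → acc 0, east 0, south 0
  cycle 0: PE[1][0] → acc 0, east 0, south 0
  cycle 0: PE[1][1] → acc 0, east 0, south 0
  cycle 1: PE[0][1] → acc 45, east 45, south 3
  cycle 1: PE[1][0] → acc 12, east 12, south 2
  cycle 1: PE[1][1] → acc 0, east 0, south 0
  cycle 2: PE[0][1] → acc 108, east 108, south 5
  cycle 2: PE[1][0] → acc 42, east 42, south 7
  cycle 2: PE[1][1] → acc 39, east 39, south 3
  cycle 3: PE[0][1] → acc 0, east 0, south 0
  cycle 3: PE[1][0] → acc 0, east 0, south 0
  cycle 3: PE[1][1] → acc 87, east 87, south 5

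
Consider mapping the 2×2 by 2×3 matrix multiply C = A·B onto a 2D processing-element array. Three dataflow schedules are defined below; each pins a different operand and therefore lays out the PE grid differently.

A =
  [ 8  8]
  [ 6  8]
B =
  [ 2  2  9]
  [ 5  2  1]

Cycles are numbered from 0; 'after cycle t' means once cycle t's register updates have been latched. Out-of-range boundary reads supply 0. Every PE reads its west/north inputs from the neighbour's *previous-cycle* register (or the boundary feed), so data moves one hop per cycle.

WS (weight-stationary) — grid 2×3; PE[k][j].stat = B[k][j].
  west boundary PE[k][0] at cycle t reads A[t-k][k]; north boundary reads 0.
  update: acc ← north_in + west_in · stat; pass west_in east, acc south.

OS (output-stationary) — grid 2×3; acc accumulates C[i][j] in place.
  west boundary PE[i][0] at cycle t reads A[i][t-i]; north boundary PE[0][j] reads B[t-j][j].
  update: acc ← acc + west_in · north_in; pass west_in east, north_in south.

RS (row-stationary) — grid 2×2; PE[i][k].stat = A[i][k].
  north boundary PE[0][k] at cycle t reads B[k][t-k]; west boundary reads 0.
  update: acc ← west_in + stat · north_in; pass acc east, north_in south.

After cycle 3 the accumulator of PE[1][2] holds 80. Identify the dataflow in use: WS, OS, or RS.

Under WS (2×3), PE[1][2]:
  @0  [1,2]  acc 0  |  →0  ↓0
  @1  [1,2]  acc 0  |  →0  ↓0
  @2  [1,2]  acc 0  |  →0  ↓0
  @3  [1,2]  acc 80  |  →8  ↓80
Under OS (2×3), PE[1][2]:
  @0  [1,2]  acc 0  |  →0  ↓0
  @1  [1,2]  acc 0  |  →0  ↓0
  @2  [1,2]  acc 0  |  →0  ↓0
  @3  [1,2]  acc 54  |  →6  ↓9
RS: PE[1][2] is outside its 2×2 grid.

dataflow = WS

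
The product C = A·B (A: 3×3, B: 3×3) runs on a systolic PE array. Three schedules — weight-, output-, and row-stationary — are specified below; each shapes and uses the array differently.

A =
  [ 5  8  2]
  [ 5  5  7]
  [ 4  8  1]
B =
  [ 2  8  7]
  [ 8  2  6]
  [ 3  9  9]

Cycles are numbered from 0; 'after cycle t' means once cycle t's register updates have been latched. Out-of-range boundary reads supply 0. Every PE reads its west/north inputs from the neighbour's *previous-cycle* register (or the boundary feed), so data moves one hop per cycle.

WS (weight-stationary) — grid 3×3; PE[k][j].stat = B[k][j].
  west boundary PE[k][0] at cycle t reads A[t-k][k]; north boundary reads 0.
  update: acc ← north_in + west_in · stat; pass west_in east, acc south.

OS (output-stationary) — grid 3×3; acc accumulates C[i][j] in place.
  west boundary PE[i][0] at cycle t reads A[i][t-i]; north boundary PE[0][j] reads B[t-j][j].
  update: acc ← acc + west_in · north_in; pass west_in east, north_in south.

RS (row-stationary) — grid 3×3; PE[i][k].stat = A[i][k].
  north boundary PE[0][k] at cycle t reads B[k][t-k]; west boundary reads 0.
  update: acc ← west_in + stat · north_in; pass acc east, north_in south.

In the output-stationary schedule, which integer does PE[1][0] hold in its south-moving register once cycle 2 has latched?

Tracing OS — 3×3 array, target PE[1][0]:
  step 0 · PE0,0: acc=10; fwd→5 fwd↓2
  step 0 · PE1,0: acc=0; fwd→0 fwd↓0
  step 1 · PE0,0: acc=74; fwd→8 fwd↓8
  step 1 · PE1,0: acc=10; fwd→5 fwd↓2
  step 2 · PE0,0: acc=80; fwd→2 fwd↓3
  step 2 · PE1,0: acc=50; fwd→5 fwd↓8

register = 8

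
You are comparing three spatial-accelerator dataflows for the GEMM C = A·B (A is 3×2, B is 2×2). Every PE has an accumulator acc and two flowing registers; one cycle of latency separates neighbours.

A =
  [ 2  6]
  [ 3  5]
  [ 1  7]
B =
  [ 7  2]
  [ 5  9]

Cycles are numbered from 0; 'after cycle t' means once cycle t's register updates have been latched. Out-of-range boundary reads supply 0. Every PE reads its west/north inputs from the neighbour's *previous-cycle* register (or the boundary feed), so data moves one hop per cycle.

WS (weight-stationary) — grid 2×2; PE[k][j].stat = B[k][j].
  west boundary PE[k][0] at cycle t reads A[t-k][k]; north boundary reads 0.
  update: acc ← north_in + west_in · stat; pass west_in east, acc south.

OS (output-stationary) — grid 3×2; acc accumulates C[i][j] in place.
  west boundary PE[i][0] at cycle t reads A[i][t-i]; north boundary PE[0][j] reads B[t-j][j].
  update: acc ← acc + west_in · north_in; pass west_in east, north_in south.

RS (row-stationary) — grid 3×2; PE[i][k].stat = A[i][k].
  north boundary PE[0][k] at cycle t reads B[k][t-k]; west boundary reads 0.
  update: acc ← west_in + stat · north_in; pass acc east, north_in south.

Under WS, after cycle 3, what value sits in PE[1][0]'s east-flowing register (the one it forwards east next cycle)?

Tracing WS — 2×2 array, target PE[1][0]:
  [0] (0,0) acc=14 (h:2 v:14)
  [0] (1,0) acc=0 (h:0 v:0)
  [1] (0,0) acc=21 (h:3 v:21)
  [1] (1,0) acc=44 (h:6 v:44)
  [2] (0,0) acc=7 (h:1 v:7)
  [2] (1,0) acc=46 (h:5 v:46)
  [3] (0,0) acc=0 (h:0 v:0)
  [3] (1,0) acc=42 (h:7 v:42)

register = 7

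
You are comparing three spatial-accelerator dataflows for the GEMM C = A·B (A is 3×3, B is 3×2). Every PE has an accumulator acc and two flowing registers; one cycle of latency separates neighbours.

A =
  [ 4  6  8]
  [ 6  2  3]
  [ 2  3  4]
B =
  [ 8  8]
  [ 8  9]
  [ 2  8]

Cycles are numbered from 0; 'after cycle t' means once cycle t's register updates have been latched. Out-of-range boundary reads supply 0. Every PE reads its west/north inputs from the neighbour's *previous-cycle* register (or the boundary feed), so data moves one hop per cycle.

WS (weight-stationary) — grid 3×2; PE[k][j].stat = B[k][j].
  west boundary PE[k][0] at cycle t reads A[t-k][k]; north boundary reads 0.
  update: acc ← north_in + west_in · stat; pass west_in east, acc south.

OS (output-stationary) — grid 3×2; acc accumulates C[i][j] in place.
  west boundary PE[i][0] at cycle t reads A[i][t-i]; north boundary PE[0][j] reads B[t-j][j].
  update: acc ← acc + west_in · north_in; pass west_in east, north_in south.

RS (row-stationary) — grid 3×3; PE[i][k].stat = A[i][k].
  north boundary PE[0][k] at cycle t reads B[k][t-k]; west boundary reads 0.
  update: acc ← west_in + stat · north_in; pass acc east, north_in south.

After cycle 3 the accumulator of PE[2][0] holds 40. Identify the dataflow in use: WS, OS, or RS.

dataflow = OS

Under WS (3×2), PE[2][0]:
  c0 r2c0: 0 / 0 / 0
  c1 r2c0: 0 / 0 / 0
  c2 r2c0: 96 / 8 / 96
  c3 r2c0: 70 / 3 / 70
Under OS (3×2), PE[2][0]:
  c0 r2c0: 0 / 0 / 0
  c1 r2c0: 0 / 0 / 0
  c2 r2c0: 16 / 2 / 8
  c3 r2c0: 40 / 3 / 8
Under RS (3×3), PE[2][0]:
  c0 r2c0: 0 / 0 / 0
  c1 r2c0: 0 / 0 / 0
  c2 r2c0: 16 / 16 / 8
  c3 r2c0: 16 / 16 / 8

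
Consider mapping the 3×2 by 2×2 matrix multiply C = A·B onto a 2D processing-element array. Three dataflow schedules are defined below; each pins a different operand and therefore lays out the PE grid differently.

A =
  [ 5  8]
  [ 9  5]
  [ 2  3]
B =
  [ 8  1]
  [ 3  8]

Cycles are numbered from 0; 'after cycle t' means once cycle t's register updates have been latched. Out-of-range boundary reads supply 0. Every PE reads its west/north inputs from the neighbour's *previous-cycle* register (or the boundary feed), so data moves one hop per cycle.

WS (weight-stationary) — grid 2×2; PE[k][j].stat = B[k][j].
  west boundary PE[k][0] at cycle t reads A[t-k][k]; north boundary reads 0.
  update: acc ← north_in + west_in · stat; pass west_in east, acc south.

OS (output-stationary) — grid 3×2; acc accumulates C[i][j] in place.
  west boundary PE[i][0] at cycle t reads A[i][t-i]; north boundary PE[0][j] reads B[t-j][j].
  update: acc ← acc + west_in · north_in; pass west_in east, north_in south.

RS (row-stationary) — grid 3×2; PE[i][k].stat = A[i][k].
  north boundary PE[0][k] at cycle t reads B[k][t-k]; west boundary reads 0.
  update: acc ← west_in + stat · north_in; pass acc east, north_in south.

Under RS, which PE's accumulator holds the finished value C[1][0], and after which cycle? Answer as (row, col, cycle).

(row, col, cycle) = (1, 1, 2)

RS: C[1][0] accumulates in PE[1][1]:
  0: (1,1).acc=0  regs=<0,0>
  1: (1,1).acc=0  regs=<0,0>
  2: (1,1).acc=87  regs=<87,3>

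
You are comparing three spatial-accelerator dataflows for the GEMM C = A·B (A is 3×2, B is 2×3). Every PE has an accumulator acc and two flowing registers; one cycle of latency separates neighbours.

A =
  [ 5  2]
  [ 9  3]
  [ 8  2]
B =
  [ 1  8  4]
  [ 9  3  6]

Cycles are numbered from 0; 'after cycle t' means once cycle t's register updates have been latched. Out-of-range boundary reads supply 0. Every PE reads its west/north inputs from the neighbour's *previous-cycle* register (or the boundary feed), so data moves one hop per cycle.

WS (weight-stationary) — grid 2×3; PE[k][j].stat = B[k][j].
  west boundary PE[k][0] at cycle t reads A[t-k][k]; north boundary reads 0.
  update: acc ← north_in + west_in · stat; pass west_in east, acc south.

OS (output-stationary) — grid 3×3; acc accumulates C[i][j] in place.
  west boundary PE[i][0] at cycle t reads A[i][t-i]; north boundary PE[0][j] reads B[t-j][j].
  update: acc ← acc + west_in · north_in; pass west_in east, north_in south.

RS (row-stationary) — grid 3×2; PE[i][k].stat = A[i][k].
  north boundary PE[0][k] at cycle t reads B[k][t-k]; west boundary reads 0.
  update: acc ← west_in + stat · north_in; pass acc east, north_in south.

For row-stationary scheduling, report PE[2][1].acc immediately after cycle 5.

RS (3×2). Following PE[2][1] plus its west/north inputs:
  cycle 0: PE[1][1] → acc 0, east 0, south 0
  cycle 0: PE[2][0] → acc 0, east 0, south 0
  cycle 0: PE[2][1] → acc 0, east 0, south 0
  cycle 1: PE[1][1] → acc 0, east 0, south 0
  cycle 1: PE[2][0] → acc 0, east 0, south 0
  cycle 1: PE[2][1] → acc 0, east 0, south 0
  cycle 2: PE[1][1] → acc 36, east 36, south 9
  cycle 2: PE[2][0] → acc 8, east 8, south 1
  cycle 2: PE[2][1] → acc 0, east 0, south 0
  cycle 3: PE[1][1] → acc 81, east 81, south 3
  cycle 3: PE[2][0] → acc 64, east 64, south 8
  cycle 3: PE[2][1] → acc 26, east 26, south 9
  cycle 4: PE[1][1] → acc 54, east 54, south 6
  cycle 4: PE[2][0] → acc 32, east 32, south 4
  cycle 4: PE[2][1] → acc 70, east 70, south 3
  cycle 5: PE[1][1] → acc 0, east 0, south 0
  cycle 5: PE[2][0] → acc 0, east 0, south 0
  cycle 5: PE[2][1] → acc 44, east 44, south 6

PE[2][1].acc = 44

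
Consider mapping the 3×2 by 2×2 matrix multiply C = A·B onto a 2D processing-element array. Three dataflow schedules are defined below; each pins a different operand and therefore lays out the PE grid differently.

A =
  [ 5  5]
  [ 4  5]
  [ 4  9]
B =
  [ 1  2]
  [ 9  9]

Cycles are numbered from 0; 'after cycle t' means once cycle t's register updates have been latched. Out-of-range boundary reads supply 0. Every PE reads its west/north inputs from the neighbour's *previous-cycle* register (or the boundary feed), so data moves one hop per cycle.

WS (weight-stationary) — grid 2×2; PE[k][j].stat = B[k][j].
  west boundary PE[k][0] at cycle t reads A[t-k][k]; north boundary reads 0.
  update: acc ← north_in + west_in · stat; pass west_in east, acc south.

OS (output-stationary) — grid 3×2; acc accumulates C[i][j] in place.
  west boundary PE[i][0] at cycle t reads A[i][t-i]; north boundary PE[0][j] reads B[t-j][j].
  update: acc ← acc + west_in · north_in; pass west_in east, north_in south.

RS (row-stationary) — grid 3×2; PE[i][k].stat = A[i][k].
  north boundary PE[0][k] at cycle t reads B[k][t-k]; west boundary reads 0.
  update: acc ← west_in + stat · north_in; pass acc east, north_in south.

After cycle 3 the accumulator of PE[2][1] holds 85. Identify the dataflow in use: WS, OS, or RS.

dataflow = RS

WS: PE[2][1] is outside its 2×2 grid.
Under OS (3×2), PE[2][1]:
  [0] (2,1) acc=0 (h:0 v:0)
  [1] (2,1) acc=0 (h:0 v:0)
  [2] (2,1) acc=0 (h:0 v:0)
  [3] (2,1) acc=8 (h:4 v:2)
Under RS (3×2), PE[2][1]:
  [0] (2,1) acc=0 (h:0 v:0)
  [1] (2,1) acc=0 (h:0 v:0)
  [2] (2,1) acc=0 (h:0 v:0)
  [3] (2,1) acc=85 (h:85 v:9)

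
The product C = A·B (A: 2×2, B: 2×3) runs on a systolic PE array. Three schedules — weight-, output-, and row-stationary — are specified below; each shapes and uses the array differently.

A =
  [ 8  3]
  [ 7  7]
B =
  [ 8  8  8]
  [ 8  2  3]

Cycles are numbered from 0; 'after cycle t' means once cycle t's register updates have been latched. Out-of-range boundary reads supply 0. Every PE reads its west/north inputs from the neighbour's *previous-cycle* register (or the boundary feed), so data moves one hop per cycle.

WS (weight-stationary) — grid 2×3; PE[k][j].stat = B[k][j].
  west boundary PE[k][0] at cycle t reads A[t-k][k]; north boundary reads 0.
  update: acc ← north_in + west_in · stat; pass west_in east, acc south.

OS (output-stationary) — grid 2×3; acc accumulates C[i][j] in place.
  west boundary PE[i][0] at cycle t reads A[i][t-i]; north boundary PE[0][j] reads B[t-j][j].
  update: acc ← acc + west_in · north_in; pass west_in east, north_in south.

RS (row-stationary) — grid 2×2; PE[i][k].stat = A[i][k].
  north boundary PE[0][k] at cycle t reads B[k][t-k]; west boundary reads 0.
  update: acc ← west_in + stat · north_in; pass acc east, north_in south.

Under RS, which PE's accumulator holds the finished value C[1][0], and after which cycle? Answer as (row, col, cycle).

(row, col, cycle) = (1, 1, 2)

RS: C[1][0] accumulates in PE[1][1]:
  c0 r1c1: 0 / 0 / 0
  c1 r1c1: 0 / 0 / 0
  c2 r1c1: 112 / 112 / 8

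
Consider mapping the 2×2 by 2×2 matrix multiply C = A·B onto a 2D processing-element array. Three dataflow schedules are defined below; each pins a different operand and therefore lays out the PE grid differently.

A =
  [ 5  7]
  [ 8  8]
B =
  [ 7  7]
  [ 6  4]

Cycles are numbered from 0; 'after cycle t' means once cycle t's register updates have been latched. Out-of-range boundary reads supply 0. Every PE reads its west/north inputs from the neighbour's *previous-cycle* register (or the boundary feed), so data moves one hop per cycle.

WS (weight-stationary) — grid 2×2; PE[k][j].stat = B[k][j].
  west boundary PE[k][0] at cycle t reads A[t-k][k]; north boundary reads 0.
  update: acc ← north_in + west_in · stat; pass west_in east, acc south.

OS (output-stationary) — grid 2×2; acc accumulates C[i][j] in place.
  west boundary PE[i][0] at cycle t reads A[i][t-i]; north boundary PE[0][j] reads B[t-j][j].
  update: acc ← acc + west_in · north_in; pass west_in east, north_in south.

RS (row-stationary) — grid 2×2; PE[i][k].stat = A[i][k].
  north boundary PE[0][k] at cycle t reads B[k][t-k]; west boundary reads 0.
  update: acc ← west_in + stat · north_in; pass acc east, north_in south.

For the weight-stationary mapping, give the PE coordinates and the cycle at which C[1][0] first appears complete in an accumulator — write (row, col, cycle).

Under WS, C[1][0] lands at PE[1][0]:
  [0] (1,0) acc=0 (h:0 v:0)
  [1] (1,0) acc=77 (h:7 v:77)
  [2] (1,0) acc=104 (h:8 v:104)

(row, col, cycle) = (1, 0, 2)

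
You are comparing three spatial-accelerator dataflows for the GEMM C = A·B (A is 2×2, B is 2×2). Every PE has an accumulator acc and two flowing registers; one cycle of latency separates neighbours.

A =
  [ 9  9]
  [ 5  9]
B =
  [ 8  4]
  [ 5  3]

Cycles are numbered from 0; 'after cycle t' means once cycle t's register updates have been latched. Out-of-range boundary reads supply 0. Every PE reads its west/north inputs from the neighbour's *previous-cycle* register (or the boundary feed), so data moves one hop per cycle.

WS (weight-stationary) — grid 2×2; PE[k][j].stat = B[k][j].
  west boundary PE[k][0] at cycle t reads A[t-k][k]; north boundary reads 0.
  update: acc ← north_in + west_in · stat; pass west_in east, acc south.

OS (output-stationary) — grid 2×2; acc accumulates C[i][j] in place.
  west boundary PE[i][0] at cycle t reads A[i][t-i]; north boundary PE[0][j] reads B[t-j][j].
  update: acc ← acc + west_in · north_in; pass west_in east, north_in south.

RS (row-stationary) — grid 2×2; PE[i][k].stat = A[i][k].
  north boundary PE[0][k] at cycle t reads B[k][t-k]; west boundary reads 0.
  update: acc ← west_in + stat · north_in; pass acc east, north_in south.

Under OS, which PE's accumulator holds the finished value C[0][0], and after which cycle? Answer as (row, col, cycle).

(row, col, cycle) = (0, 0, 1)

OS: C[0][0] accumulates in PE[0][0]:
  step 0 · PE0,0: acc=72; fwd→9 fwd↓8
  step 1 · PE0,0: acc=117; fwd→9 fwd↓5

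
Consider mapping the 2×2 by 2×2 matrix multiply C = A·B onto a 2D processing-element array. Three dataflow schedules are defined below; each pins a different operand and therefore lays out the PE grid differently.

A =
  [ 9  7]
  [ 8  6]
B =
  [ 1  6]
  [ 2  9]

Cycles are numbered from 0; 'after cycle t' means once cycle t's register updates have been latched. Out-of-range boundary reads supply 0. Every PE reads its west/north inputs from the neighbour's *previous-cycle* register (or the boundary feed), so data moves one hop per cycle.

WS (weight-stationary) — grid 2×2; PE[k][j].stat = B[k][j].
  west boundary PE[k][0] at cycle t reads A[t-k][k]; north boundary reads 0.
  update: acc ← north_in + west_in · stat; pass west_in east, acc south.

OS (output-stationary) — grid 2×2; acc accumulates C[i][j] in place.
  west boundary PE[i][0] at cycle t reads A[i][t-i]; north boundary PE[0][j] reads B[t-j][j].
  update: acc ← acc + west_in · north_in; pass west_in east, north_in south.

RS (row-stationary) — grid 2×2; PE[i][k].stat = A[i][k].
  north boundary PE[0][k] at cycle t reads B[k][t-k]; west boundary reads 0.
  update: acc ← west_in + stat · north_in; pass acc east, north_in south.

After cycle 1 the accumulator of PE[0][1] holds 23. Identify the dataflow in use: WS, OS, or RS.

dataflow = RS

— WS: 2×2; PE[0][1] trace:
  @0  [0,1]  acc 0  |  →0  ↓0
  @1  [0,1]  acc 54  |  →9  ↓54
— OS: 2×2; PE[0][1] trace:
  @0  [0,1]  acc 0  |  →0  ↓0
  @1  [0,1]  acc 54  |  →9  ↓6
— RS: 2×2; PE[0][1] trace:
  @0  [0,1]  acc 0  |  →0  ↓0
  @1  [0,1]  acc 23  |  →23  ↓2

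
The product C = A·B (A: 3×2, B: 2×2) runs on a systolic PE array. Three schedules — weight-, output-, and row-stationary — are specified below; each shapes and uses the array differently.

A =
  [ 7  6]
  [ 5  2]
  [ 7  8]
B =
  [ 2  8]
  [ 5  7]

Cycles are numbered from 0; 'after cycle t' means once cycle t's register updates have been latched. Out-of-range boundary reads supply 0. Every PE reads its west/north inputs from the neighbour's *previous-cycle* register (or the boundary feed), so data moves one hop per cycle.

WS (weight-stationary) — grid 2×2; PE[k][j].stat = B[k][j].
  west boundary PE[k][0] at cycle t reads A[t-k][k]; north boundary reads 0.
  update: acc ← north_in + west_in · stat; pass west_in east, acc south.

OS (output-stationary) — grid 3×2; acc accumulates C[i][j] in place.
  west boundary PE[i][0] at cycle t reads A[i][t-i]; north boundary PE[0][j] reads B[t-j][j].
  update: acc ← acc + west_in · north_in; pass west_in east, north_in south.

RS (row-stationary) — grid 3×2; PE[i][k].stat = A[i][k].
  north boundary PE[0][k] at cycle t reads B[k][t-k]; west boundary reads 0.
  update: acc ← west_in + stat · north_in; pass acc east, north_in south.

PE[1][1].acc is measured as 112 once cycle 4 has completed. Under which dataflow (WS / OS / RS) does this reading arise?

WS (2×2 grid), PE[1][1]:
  c0 r1c1: 0 / 0 / 0
  c1 r1c1: 0 / 0 / 0
  c2 r1c1: 98 / 6 / 98
  c3 r1c1: 54 / 2 / 54
  c4 r1c1: 112 / 8 / 112
OS (3×2 grid), PE[1][1]:
  c0 r1c1: 0 / 0 / 0
  c1 r1c1: 0 / 0 / 0
  c2 r1c1: 40 / 5 / 8
  c3 r1c1: 54 / 2 / 7
  c4 r1c1: 54 / 0 / 0
RS (3×2 grid), PE[1][1]:
  c0 r1c1: 0 / 0 / 0
  c1 r1c1: 0 / 0 / 0
  c2 r1c1: 20 / 20 / 5
  c3 r1c1: 54 / 54 / 7
  c4 r1c1: 0 / 0 / 0

dataflow = WS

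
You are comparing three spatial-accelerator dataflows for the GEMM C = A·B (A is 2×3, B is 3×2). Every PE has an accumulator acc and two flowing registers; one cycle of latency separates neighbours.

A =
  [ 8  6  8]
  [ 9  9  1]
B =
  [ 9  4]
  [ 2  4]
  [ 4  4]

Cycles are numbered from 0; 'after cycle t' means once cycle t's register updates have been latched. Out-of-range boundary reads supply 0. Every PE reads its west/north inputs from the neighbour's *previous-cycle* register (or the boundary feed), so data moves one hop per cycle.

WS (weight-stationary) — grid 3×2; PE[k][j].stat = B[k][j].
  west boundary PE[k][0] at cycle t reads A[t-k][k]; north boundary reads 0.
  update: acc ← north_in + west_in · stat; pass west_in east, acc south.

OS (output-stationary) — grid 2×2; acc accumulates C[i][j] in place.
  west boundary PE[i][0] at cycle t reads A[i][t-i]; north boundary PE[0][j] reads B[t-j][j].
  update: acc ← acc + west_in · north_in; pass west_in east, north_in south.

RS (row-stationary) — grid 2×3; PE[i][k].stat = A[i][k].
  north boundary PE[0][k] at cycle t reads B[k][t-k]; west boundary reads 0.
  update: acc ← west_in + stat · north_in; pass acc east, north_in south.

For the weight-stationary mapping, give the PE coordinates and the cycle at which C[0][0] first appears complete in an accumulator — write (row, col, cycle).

Under WS, C[0][0] lands at PE[2][0]:
  cycle 0: PE[2][0] → acc 0, east 0, south 0
  cycle 1: PE[2][0] → acc 0, east 0, south 0
  cycle 2: PE[2][0] → acc 116, east 8, south 116

(row, col, cycle) = (2, 0, 2)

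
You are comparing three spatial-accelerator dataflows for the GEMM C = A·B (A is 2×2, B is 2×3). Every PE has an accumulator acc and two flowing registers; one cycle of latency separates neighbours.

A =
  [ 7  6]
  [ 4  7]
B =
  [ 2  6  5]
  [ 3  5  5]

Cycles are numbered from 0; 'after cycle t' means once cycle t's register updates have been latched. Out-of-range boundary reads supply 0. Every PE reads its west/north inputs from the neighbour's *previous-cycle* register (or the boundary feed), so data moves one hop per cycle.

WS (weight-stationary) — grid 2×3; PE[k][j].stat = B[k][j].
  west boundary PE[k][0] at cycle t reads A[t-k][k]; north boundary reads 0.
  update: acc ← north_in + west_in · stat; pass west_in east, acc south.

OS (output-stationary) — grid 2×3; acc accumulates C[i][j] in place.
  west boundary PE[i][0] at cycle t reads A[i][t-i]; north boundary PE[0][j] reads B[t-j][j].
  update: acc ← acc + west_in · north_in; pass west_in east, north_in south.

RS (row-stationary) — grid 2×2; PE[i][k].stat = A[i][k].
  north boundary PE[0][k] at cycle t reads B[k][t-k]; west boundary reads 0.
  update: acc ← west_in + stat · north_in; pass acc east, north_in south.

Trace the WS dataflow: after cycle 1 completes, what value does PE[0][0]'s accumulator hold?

PE[0][0].acc = 8

WS (2×3). Following PE[0][0] plus its west/north inputs:
  c0 r0c0: 14 / 7 / 14
  c1 r0c0: 8 / 4 / 8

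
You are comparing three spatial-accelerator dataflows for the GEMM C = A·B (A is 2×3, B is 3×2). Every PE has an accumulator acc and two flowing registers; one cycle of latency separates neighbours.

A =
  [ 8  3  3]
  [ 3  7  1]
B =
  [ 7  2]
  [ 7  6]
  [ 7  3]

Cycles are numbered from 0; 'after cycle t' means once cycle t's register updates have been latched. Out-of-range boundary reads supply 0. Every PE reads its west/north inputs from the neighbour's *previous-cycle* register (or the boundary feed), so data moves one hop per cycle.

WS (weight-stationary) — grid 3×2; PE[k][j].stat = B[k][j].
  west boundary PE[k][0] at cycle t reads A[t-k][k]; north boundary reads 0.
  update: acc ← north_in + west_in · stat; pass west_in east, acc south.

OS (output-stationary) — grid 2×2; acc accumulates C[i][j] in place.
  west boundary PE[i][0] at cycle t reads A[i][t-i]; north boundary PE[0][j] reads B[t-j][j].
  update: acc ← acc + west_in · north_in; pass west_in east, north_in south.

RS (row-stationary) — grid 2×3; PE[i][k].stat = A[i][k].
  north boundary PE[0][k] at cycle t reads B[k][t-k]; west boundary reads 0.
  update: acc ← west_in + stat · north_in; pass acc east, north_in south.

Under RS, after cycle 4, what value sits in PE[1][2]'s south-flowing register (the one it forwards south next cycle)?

register = 3

RS (2×3). Following PE[1][2] plus its west/north inputs:
  step 0 · PE0,2: acc=0; fwd→0 fwd↓0
  step 0 · PE1,1: acc=0; fwd→0 fwd↓0
  step 0 · PE1,2: acc=0; fwd→0 fwd↓0
  step 1 · PE0,2: acc=0; fwd→0 fwd↓0
  step 1 · PE1,1: acc=0; fwd→0 fwd↓0
  step 1 · PE1,2: acc=0; fwd→0 fwd↓0
  step 2 · PE0,2: acc=98; fwd→98 fwd↓7
  step 2 · PE1,1: acc=70; fwd→70 fwd↓7
  step 2 · PE1,2: acc=0; fwd→0 fwd↓0
  step 3 · PE0,2: acc=43; fwd→43 fwd↓3
  step 3 · PE1,1: acc=48; fwd→48 fwd↓6
  step 3 · PE1,2: acc=77; fwd→77 fwd↓7
  step 4 · PE0,2: acc=0; fwd→0 fwd↓0
  step 4 · PE1,1: acc=0; fwd→0 fwd↓0
  step 4 · PE1,2: acc=51; fwd→51 fwd↓3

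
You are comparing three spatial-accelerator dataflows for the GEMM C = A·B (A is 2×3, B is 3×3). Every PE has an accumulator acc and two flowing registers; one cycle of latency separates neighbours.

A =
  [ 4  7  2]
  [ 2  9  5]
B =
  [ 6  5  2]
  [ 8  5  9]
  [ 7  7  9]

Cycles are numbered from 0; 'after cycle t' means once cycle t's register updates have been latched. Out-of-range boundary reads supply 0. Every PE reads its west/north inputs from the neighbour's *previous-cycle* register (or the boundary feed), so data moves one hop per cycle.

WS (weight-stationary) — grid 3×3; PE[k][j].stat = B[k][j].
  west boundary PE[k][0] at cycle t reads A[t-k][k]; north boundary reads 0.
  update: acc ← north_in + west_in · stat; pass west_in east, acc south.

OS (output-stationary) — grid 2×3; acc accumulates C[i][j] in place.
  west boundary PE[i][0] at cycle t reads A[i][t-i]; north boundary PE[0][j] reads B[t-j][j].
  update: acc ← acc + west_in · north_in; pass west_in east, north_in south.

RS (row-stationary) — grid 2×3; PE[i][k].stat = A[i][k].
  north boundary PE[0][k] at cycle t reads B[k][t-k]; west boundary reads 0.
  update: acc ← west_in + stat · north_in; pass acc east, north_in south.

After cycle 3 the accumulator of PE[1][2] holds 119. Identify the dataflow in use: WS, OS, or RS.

dataflow = RS

WS (3×3 grid), PE[1][2]:
  cycle 0: PE[1][2] → acc 0, east 0, south 0
  cycle 1: PE[1][2] → acc 0, east 0, south 0
  cycle 2: PE[1][2] → acc 0, east 0, south 0
  cycle 3: PE[1][2] → acc 71, east 7, south 71
OS (2×3 grid), PE[1][2]:
  cycle 0: PE[1][2] → acc 0, east 0, south 0
  cycle 1: PE[1][2] → acc 0, east 0, south 0
  cycle 2: PE[1][2] → acc 0, east 0, south 0
  cycle 3: PE[1][2] → acc 4, east 2, south 2
RS (2×3 grid), PE[1][2]:
  cycle 0: PE[1][2] → acc 0, east 0, south 0
  cycle 1: PE[1][2] → acc 0, east 0, south 0
  cycle 2: PE[1][2] → acc 0, east 0, south 0
  cycle 3: PE[1][2] → acc 119, east 119, south 7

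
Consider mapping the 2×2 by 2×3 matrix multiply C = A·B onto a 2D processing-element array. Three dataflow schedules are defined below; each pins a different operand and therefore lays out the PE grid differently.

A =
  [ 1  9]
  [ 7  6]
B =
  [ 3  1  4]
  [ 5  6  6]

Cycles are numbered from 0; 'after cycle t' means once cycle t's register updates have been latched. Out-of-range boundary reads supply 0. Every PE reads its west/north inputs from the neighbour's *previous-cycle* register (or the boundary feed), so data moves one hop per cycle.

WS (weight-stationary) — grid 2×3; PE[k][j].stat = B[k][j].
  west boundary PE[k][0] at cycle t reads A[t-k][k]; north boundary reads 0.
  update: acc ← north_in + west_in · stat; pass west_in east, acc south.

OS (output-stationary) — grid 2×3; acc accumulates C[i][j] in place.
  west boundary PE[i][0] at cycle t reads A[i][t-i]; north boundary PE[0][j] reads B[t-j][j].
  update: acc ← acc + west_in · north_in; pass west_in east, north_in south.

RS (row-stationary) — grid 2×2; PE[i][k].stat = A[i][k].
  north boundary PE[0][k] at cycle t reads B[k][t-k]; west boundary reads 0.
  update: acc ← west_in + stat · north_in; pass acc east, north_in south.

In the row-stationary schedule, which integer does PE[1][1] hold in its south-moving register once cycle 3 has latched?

register = 6

RS on a 2×2 grid — tracing PE[1][1] and its feeders:
  0: (0,1).acc=0  regs=<0,0>
  0: (1,0).acc=0  regs=<0,0>
  0: (1,1).acc=0  regs=<0,0>
  1: (0,1).acc=48  regs=<48,5>
  1: (1,0).acc=21  regs=<21,3>
  1: (1,1).acc=0  regs=<0,0>
  2: (0,1).acc=55  regs=<55,6>
  2: (1,0).acc=7  regs=<7,1>
  2: (1,1).acc=51  regs=<51,5>
  3: (0,1).acc=58  regs=<58,6>
  3: (1,0).acc=28  regs=<28,4>
  3: (1,1).acc=43  regs=<43,6>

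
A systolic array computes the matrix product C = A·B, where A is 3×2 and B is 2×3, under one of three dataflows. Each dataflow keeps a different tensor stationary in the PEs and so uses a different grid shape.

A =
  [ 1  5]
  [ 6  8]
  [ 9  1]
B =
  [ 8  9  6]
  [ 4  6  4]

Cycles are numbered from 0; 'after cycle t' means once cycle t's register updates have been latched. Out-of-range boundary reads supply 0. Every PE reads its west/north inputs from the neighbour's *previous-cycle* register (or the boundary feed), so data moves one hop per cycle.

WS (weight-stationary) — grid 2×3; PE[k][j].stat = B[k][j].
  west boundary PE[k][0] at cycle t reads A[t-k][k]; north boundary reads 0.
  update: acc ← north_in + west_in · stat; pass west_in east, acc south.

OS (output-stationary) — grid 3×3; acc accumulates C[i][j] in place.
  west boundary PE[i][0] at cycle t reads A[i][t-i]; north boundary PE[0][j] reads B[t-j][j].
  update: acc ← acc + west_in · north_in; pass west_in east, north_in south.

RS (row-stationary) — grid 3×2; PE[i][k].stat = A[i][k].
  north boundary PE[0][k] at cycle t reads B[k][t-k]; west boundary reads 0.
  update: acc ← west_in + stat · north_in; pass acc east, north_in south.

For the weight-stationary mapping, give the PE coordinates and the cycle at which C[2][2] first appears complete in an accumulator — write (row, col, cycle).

Under WS, C[2][2] lands at PE[1][2]:
  after 0 — PE[1][2] acc=0, pass-E 0, pass-S 0
  after 1 — PE[1][2] acc=0, pass-E 0, pass-S 0
  after 2 — PE[1][2] acc=0, pass-E 0, pass-S 0
  after 3 — PE[1][2] acc=26, pass-E 5, pass-S 26
  after 4 — PE[1][2] acc=68, pass-E 8, pass-S 68
  after 5 — PE[1][2] acc=58, pass-E 1, pass-S 58

(row, col, cycle) = (1, 2, 5)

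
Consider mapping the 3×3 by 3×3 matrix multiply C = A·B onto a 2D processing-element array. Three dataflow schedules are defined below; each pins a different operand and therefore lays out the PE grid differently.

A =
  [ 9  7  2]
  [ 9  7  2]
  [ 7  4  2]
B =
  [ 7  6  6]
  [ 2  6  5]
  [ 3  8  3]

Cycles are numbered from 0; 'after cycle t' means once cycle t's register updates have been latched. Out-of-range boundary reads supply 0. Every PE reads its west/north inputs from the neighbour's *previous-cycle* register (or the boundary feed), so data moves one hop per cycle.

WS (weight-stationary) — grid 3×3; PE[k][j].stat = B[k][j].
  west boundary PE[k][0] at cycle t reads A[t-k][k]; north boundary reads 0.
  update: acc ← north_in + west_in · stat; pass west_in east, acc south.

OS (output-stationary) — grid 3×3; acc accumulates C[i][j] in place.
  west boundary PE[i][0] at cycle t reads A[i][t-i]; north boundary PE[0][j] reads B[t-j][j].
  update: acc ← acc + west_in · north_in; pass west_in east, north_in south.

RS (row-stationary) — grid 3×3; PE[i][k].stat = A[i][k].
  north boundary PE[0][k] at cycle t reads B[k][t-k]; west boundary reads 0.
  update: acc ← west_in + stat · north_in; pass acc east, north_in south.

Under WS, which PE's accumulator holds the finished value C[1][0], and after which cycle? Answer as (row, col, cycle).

(row, col, cycle) = (2, 0, 3)

Under WS, C[1][0] lands at PE[2][0]:
  c0 r2c0: 0 / 0 / 0
  c1 r2c0: 0 / 0 / 0
  c2 r2c0: 83 / 2 / 83
  c3 r2c0: 83 / 2 / 83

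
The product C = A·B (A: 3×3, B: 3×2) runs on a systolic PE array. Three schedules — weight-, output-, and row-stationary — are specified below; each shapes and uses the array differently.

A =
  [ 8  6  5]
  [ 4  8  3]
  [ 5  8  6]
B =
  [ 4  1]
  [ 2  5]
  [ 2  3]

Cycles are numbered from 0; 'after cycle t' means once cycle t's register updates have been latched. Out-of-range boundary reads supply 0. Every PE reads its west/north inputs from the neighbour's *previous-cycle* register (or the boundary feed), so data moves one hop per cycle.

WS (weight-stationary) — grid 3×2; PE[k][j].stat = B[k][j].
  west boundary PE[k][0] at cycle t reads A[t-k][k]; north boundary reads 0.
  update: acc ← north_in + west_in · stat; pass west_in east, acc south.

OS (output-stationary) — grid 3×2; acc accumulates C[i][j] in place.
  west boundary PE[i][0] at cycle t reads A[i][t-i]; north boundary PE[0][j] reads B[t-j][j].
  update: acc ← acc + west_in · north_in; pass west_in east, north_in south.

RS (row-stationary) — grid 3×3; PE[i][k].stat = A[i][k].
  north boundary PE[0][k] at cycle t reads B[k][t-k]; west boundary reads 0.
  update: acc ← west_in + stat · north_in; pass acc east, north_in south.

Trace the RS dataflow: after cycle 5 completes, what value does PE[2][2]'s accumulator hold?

PE[2][2].acc = 63

RS 3×3: PE[2][2] cycle-by-cycle (with neighbour feeds):
  0: (1,2).acc=0  regs=<0,0>
  0: (2,1).acc=0  regs=<0,0>
  0: (2,2).acc=0  regs=<0,0>
  1: (1,2).acc=0  regs=<0,0>
  1: (2,1).acc=0  regs=<0,0>
  1: (2,2).acc=0  regs=<0,0>
  2: (1,2).acc=0  regs=<0,0>
  2: (2,1).acc=0  regs=<0,0>
  2: (2,2).acc=0  regs=<0,0>
  3: (1,2).acc=38  regs=<38,2>
  3: (2,1).acc=36  regs=<36,2>
  3: (2,2).acc=0  regs=<0,0>
  4: (1,2).acc=53  regs=<53,3>
  4: (2,1).acc=45  regs=<45,5>
  4: (2,2).acc=48  regs=<48,2>
  5: (1,2).acc=0  regs=<0,0>
  5: (2,1).acc=0  regs=<0,0>
  5: (2,2).acc=63  regs=<63,3>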